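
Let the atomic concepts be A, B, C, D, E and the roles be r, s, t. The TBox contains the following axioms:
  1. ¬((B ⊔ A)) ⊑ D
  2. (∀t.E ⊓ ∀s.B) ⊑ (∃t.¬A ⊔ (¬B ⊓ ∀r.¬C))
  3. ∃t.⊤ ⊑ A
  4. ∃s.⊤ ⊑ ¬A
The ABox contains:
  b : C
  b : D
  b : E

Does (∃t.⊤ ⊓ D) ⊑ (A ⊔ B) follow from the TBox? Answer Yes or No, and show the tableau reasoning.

Yes

1. (∃t.⊤ ⊓ D) ⊑ (A ⊔ B)  ⇔  ((∃t.⊤ ⊓ D) ⊓ (¬A ⊓ ¬B)) unsat w.r.t. T
   all branches close; clash {A, ¬A} at x₀
2. Hence (∃t.⊤ ⊓ D) ⊑ (A ⊔ B): entailed.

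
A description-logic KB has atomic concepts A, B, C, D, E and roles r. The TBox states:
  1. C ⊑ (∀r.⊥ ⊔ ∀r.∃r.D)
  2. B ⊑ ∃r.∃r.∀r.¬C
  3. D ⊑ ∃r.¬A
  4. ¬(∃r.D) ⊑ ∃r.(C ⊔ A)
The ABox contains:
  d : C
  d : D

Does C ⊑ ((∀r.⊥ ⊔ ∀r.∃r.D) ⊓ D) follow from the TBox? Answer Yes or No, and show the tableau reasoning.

1. C ⊑ ((∀r.⊥ ⊔ ∀r.∃r.D) ⊓ D)  ⇔  (C ⊓ ((∃r.⊤ ⊓ ∃r.∀r.¬D) ⊔ ¬D)) unsat w.r.t. T
   apply at x₀: C⊑(∀r.⊥ ⊔ ∀r.∃r.D)
   open: L(x₀) ⊇ {C, ¬B, ¬D, ∀r.∃r.D, ∃r.D} (+ ∃-successors)
2. Hence C ⊑ ((∀r.⊥ ⊔ ∀r.∃r.D) ⊓ D): not entailed.

No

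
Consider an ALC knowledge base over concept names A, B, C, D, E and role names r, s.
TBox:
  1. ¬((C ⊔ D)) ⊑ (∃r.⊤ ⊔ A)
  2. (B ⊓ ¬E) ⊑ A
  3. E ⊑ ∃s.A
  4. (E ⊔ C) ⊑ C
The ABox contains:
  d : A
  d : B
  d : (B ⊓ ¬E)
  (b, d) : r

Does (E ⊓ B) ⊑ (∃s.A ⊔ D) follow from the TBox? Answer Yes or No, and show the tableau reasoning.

1. (E ⊓ B) ⊑ (∃s.A ⊔ D)  ⇔  ((E ⊓ B) ⊓ (∀s.¬A ⊓ ¬D)) unsat w.r.t. T
   all branches close; clash {A, ¬A} at an ∃-successor
2. Hence (E ⊓ B) ⊑ (∃s.A ⊔ D): entailed.

Yes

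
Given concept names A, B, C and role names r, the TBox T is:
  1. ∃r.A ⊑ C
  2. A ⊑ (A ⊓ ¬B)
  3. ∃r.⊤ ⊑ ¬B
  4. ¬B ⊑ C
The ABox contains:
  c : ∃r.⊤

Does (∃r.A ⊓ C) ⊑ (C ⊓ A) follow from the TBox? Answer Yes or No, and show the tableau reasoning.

1. (∃r.A ⊓ C) ⊑ (C ⊓ A)  ⇔  ((∃r.A ⊓ C) ⊓ (¬C ⊔ ¬A)) unsat w.r.t. T
   open: L(x₀) ⊇ {C, ¬A, ¬B, ∃r.A} (+ ∃-successors)
2. Hence (∃r.A ⊓ C) ⊑ (C ⊓ A): not entailed.

No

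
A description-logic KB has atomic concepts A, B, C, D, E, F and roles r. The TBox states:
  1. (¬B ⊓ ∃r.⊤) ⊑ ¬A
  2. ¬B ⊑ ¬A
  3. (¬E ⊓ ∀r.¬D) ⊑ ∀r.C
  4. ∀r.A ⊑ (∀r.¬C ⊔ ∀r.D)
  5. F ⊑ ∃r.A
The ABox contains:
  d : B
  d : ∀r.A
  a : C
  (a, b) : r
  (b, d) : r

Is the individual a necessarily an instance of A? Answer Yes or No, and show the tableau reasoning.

No

1. a : A?  L(a) = {C} ∪ {¬A}
   open: L(a) ⊇ {C, E, ¬A, ¬F, ∃r.¬A} (+ ∃-successors) — a ∉ A possible
2. Hence a : A: not entailed.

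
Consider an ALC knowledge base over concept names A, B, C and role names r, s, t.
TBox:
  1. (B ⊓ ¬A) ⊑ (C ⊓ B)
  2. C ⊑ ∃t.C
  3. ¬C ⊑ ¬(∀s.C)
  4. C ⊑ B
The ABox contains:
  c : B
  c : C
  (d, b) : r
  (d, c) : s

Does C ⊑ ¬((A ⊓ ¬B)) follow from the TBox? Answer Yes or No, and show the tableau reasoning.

1. C ⊑ ¬((A ⊓ ¬B))  ⇔  (C ⊓ (A ⊓ ¬B)) unsat w.r.t. T
   all branches close; clash {B, ¬B} at x₀
2. Hence C ⊑ ¬((A ⊓ ¬B)): entailed.

Yes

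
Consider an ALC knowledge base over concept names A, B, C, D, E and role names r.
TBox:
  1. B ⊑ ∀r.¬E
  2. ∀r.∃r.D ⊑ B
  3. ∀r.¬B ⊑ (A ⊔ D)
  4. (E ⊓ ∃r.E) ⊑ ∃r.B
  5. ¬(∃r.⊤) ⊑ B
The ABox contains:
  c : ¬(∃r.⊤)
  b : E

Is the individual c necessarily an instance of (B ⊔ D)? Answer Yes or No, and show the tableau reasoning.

Yes

1. c : (B ⊔ D)?  L(c) = {¬(∃r.⊤)} ∪ {(¬B ⊓ ¬D)}
   clash {D, ¬D} at c — c ∈ (B ⊔ D)
2. Hence c : (B ⊔ D): entailed.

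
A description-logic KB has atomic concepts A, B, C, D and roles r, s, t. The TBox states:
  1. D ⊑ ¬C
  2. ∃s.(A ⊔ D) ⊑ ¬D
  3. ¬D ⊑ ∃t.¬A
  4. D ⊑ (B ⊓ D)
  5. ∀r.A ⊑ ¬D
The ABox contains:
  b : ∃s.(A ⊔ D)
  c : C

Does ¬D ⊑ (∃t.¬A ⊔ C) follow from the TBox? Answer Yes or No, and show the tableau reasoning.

1. ¬D ⊑ (∃t.¬A ⊔ C)  ⇔  (¬D ⊓ (∀t.A ⊓ ¬C)) unsat w.r.t. T
   all branches close; clash {A, ¬A} at an ∃-successor
2. Hence ¬D ⊑ (∃t.¬A ⊔ C): entailed.

Yes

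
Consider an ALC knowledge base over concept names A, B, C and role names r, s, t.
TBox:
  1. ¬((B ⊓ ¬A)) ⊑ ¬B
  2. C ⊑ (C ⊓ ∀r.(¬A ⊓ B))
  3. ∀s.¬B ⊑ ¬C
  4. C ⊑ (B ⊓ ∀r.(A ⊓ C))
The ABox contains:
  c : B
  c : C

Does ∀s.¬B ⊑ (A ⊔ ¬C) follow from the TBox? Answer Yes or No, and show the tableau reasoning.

Yes

1. ∀s.¬B ⊑ (A ⊔ ¬C)  ⇔  (∀s.¬B ⊓ (¬A ⊓ C)) unsat w.r.t. T
   all branches close; clash {C, ¬C} at x₀
2. Hence ∀s.¬B ⊑ (A ⊔ ¬C): entailed.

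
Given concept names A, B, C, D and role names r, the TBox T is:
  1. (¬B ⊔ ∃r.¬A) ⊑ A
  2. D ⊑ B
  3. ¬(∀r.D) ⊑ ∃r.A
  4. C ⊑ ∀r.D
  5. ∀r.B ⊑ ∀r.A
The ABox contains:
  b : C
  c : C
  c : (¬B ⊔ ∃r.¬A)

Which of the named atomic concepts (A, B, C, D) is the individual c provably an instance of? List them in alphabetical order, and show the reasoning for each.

{A, C}

1. c : A?  L(c) = {C, (¬B ⊔ ∃r.¬A)} ∪ {¬A}
   clash {A, ¬A} at c — c ∈ A
2. c : B?  L(c) = {C, (¬B ⊔ ∃r.¬A)} ∪ {¬B}
   apply at c: (¬B ⊔ ∃r.¬A)⊑A; C⊑∀r.D
   open: L(c) ⊇ {A, C, ¬B, ¬D, ∀r.A, …} — c ∉ B possible
3. c : C?  L(c) = {C, (¬B ⊔ ∃r.¬A)} ∪ {¬C}
   clash {C, ¬C} at c — c ∈ C
4. c : D?  L(c) = {C, (¬B ⊔ ∃r.¬A)} ∪ {¬D}
   apply at c: (¬B ⊔ ∃r.¬A)⊑A; C⊑∀r.D
   open: L(c) ⊇ {A, C, ¬B, ¬D, ∀r.A, …} — c ∉ D possible
5. Entailed for c: {A, C}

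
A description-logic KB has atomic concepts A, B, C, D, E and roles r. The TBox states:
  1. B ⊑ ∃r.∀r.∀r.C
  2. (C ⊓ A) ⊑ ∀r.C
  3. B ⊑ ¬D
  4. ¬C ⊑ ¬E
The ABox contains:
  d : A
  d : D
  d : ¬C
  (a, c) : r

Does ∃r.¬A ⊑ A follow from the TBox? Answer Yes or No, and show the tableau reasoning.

No

1. ∃r.¬A ⊑ A  ⇔  (∃r.¬A ⊓ ¬A) unsat w.r.t. T
   open: L(x₀) ⊇ {C, ¬A, ¬B, ∃r.¬A} (+ ∃-successors)
2. Hence ∃r.¬A ⊑ A: not entailed.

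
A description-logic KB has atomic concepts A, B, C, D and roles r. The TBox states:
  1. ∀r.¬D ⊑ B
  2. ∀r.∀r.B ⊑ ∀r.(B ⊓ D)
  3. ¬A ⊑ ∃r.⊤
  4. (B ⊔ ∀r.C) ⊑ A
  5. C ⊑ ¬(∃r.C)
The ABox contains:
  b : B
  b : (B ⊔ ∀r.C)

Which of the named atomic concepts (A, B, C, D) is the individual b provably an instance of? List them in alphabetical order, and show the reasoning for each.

1. b : A?  L(b) = {B, (B ⊔ ∀r.C)} ∪ {¬A}
   clash {A, ¬A} at b — b ∈ A
2. b : B?  L(b) = {B, (B ⊔ ∀r.C)} ∪ {¬B}
   clash {B, ¬B} at b — b ∈ B
3. b : C?  L(b) = {B, (B ⊔ ∀r.C)} ∪ {¬C}
   apply at b: (B ⊔ ∀r.C)⊑A
   open: L(b) ⊇ {A, B, ¬C, ∃r.∃r.¬B} (+ ∃-successors) — b ∉ C possible
4. b : D?  L(b) = {B, (B ⊔ ∀r.C)} ∪ {¬D}
   apply at b: (B ⊔ ∀r.C)⊑A
   open: L(b) ⊇ {A, B, ¬C, ¬D, ∃r.∃r.¬B} (+ ∃-successors) — b ∉ D possible
5. Entailed for b: {A, B}

{A, B}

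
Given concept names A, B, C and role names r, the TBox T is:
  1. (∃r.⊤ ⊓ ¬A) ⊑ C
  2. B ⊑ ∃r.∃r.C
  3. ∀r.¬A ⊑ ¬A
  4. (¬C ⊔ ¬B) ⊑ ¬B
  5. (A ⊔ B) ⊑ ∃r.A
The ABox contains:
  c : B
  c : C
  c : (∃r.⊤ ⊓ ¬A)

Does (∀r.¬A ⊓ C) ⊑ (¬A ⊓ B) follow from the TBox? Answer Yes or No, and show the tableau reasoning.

1. (∀r.¬A ⊓ C) ⊑ (¬A ⊓ B)  ⇔  ((∀r.¬A ⊓ C) ⊓ (A ⊔ ¬B)) unsat w.r.t. T
   apply at x₀: ∀r.¬A⊑¬A
   open: L(x₀) ⊇ {C, ¬A, ¬B, ∀r.¬A}
2. Hence (∀r.¬A ⊓ C) ⊑ (¬A ⊓ B): not entailed.

No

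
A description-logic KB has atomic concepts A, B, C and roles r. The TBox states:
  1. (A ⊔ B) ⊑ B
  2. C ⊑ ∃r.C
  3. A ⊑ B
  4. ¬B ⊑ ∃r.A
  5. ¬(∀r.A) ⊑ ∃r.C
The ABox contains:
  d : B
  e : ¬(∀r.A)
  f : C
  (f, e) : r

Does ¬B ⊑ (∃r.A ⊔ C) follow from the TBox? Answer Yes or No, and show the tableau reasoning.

Yes

1. ¬B ⊑ (∃r.A ⊔ C)  ⇔  (¬B ⊓ (∀r.¬A ⊓ ¬C)) unsat w.r.t. T
   all branches close; clash {B, ¬B} at x₀
2. Hence ¬B ⊑ (∃r.A ⊔ C): entailed.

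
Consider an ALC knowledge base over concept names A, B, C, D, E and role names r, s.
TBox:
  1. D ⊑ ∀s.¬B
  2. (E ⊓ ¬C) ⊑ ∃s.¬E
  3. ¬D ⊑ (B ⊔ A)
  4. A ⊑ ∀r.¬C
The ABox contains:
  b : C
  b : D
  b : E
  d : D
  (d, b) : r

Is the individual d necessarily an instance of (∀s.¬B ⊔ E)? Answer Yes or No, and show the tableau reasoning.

Yes

1. d : (∀s.¬B ⊔ E)?  L(d) = {D} ∪ {(∃s.B ⊓ ¬E)}
   clash {C, ¬C} at b — d ∈ (∀s.¬B ⊔ E)
2. Hence d : (∀s.¬B ⊔ E): entailed.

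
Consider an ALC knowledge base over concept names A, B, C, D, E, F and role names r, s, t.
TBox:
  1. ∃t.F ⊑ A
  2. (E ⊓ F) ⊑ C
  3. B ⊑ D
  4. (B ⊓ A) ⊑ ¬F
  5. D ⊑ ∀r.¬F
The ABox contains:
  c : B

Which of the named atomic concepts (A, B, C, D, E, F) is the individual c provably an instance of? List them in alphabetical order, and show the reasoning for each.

{B, D}

1. c : A?  L(c) = {B} ∪ {¬A}
   apply at c: B⊑D
   open: L(c) ⊇ {B, D, ¬A, ¬E, ∀r.¬F, …} — c ∉ A possible
2. c : B?  L(c) = {B} ∪ {¬B}
   clash {B, ¬B} at c — c ∈ B
3. c : C?  L(c) = {B} ∪ {¬C}
   apply at c: B⊑D
   open: L(c) ⊇ {B, D, ¬A, ¬C, ¬E, …} — c ∉ C possible
4. c : D?  L(c) = {B} ∪ {¬D}
   clash {D, ¬D} at c — c ∈ D
5. c : E?  L(c) = {B} ∪ {¬E}
   apply at c: B⊑D
   open: L(c) ⊇ {B, D, ¬A, ¬E, ∀r.¬F, …} — c ∉ E possible
6. c : F?  L(c) = {B} ∪ {¬F}
   apply at c: B⊑D
   open: L(c) ⊇ {B, D, ¬F, ∀r.¬F, ∀t.¬F} — c ∉ F possible
7. Entailed for c: {B, D}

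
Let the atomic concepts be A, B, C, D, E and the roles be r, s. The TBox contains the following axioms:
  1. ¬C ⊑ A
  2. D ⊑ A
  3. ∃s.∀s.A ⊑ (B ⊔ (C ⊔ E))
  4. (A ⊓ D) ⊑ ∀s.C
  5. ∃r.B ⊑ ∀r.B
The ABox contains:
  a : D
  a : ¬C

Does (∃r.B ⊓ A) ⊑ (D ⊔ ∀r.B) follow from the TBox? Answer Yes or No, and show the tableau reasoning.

Yes

1. (∃r.B ⊓ A) ⊑ (D ⊔ ∀r.B)  ⇔  ((∃r.B ⊓ A) ⊓ (¬D ⊓ ∃r.¬B)) unsat w.r.t. T
   all branches close; clash {B, ¬B} at an ∃-successor
2. Hence (∃r.B ⊓ A) ⊑ (D ⊔ ∀r.B): entailed.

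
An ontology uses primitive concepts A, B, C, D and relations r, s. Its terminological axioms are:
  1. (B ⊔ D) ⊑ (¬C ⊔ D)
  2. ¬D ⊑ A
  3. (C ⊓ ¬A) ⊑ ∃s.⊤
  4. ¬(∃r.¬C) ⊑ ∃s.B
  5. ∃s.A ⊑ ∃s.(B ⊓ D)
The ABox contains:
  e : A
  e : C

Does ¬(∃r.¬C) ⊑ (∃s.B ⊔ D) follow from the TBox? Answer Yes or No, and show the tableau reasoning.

1. ¬(∃r.¬C) ⊑ (∃s.B ⊔ D)  ⇔  (∀r.C ⊓ (∀s.¬B ⊓ ¬D)) unsat w.r.t. T
   all branches close; clash {D, ¬D} at x₀
2. Hence ¬(∃r.¬C) ⊑ (∃s.B ⊔ D): entailed.

Yes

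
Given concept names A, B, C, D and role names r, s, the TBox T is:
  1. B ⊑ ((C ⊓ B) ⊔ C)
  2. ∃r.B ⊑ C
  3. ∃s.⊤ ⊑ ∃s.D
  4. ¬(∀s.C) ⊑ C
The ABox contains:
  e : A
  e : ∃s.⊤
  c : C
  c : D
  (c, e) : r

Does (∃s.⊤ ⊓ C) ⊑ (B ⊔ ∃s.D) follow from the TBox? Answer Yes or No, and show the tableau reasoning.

Yes

1. (∃s.⊤ ⊓ C) ⊑ (B ⊔ ∃s.D)  ⇔  ((∃s.⊤ ⊓ C) ⊓ (¬B ⊓ ∀s.¬D)) unsat w.r.t. T
   all branches close; clash {D, ¬D} at an ∃-successor
2. Hence (∃s.⊤ ⊓ C) ⊑ (B ⊔ ∃s.D): entailed.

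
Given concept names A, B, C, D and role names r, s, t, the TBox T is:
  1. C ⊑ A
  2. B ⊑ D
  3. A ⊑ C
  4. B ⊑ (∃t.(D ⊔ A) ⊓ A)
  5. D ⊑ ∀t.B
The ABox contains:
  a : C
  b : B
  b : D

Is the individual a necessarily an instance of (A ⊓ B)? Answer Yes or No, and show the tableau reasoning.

No

1. a : (A ⊓ B)?  L(a) = {C} ∪ {(¬A ⊔ ¬B)}
   apply at a: C⊑A
   open: L(a) ⊇ {A, C, ¬B, ¬D} — a ∉ (A ⊓ B) possible
2. Hence a : (A ⊓ B): not entailed.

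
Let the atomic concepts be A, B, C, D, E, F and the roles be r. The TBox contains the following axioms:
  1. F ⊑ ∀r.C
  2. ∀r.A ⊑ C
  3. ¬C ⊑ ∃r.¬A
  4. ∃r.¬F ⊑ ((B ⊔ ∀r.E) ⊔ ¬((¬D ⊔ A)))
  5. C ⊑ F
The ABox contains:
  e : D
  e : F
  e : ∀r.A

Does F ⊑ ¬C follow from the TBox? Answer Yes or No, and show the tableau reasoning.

No

1. F ⊑ ¬C  ⇔  (F ⊓ C) unsat w.r.t. T
   apply at x₀: F⊑∀r.C
   open: L(x₀) ⊇ {C, F, ∀r.C, ∀r.F}
2. Hence F ⊑ ¬C: not entailed.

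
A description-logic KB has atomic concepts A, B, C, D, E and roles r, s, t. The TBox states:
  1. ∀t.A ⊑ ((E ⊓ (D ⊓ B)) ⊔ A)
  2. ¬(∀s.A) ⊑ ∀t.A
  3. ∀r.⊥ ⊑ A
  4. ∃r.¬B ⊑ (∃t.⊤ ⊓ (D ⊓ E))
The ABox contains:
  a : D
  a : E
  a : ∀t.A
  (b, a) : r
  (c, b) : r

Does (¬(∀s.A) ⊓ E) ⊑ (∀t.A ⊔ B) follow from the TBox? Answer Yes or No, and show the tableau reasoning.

1. (¬(∀s.A) ⊓ E) ⊑ (∀t.A ⊔ B)  ⇔  ((∃s.¬A ⊓ E) ⊓ (∃t.¬A ⊓ ¬B)) unsat w.r.t. T
   all branches close; clash {A, ¬A} at an ∃-successor
2. Hence (¬(∀s.A) ⊓ E) ⊑ (∀t.A ⊔ B): entailed.

Yes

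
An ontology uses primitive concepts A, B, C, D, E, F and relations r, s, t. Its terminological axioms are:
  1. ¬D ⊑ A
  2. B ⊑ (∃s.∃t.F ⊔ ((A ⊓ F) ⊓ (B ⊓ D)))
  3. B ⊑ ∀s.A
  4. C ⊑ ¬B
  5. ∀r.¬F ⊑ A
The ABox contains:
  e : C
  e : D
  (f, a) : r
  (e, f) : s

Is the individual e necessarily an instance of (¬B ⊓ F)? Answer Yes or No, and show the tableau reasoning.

No

1. e : (¬B ⊓ F)?  L(e) = {C, D} ∪ {(B ⊔ ¬F)}
   apply at e: C⊑¬B
   open: L(e) ⊇ {C, D, ¬B, ¬F, ∃r.F} (+ ∃-successors) — e ∉ (¬B ⊓ F) possible
2. Hence e : (¬B ⊓ F): not entailed.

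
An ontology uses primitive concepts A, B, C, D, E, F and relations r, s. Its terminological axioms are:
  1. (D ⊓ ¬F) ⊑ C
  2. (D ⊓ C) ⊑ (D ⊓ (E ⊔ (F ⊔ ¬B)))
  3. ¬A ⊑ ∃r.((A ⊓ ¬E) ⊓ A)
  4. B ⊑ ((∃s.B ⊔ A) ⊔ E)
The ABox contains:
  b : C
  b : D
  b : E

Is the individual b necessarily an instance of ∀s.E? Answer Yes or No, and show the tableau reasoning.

No

1. b : ∀s.E?  L(b) = {C, D, E} ∪ {∃s.¬E}
   open: L(b) ⊇ {A, C, D, E, ¬B, …} (+ ∃-successors) — b ∉ ∀s.E possible
2. Hence b : ∀s.E: not entailed.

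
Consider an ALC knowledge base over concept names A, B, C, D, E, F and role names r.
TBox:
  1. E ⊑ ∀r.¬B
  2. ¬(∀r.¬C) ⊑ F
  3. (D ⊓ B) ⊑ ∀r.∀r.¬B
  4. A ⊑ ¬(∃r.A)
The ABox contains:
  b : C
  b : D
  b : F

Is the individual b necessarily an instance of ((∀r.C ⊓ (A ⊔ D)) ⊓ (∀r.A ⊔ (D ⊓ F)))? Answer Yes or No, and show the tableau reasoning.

1. b : ((∀r.C ⊓ (A ⊔ D)) ⊓ (∀r.A ⊔ (D ⊓ F)))?  L(b) = {C, D, F} ∪ {((∃r.¬C ⊔ (¬A ⊓ ¬D)) ⊔ (∃r.¬A ⊓ (¬D ⊔ ¬F)))}
   open: L(b) ⊇ {C, D, F, ¬A, ¬B, …} (+ ∃-successors) — b ∉ ((∀r.C ⊓ (A ⊔ D)) ⊓ (∀r.A ⊔ (D ⊓ F))) possible
2. Hence b : ((∀r.C ⊓ (A ⊔ D)) ⊓ (∀r.A ⊔ (D ⊓ F))): not entailed.

No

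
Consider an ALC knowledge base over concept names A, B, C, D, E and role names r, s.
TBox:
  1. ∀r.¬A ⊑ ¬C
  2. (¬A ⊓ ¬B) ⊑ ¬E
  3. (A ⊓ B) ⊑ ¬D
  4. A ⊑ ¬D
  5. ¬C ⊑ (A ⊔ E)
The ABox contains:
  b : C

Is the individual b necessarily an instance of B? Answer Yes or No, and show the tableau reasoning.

1. b : B?  L(b) = {C} ∪ {¬B}
   open: L(b) ⊇ {A, C, ¬B, ¬D, ∃r.A} (+ ∃-successors) — b ∉ B possible
2. Hence b : B: not entailed.

No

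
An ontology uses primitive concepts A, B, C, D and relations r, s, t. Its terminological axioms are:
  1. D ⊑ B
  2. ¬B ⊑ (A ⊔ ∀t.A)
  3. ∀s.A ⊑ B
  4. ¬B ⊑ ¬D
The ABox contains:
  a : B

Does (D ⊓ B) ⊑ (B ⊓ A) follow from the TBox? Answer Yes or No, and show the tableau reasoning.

1. (D ⊓ B) ⊑ (B ⊓ A)  ⇔  ((D ⊓ B) ⊓ (¬B ⊔ ¬A)) unsat w.r.t. T
   open: L(x₀) ⊇ {B, D, ¬A}
2. Hence (D ⊓ B) ⊑ (B ⊓ A): not entailed.

No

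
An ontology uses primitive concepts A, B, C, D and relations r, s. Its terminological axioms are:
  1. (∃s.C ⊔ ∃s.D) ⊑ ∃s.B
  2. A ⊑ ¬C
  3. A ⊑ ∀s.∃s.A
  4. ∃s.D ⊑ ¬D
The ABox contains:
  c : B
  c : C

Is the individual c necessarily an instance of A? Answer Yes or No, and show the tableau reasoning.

No

1. c : A?  L(c) = {B, C} ∪ {¬A}
   open: L(c) ⊇ {B, C, ¬A, ∀s.¬C, ∀s.¬D} — c ∉ A possible
2. Hence c : A: not entailed.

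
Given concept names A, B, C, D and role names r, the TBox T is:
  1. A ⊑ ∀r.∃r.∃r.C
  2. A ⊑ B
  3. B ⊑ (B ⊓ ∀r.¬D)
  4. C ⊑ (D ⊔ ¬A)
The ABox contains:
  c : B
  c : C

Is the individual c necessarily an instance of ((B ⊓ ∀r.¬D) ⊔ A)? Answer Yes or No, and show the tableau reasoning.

1. c : ((B ⊓ ∀r.¬D) ⊔ A)?  L(c) = {B, C} ∪ {((¬B ⊔ ∃r.D) ⊓ ¬A)}
   clash {D, ¬D} at an ∃-successor — c ∈ ((B ⊓ ∀r.¬D) ⊔ A)
2. Hence c : ((B ⊓ ∀r.¬D) ⊔ A): entailed.

Yes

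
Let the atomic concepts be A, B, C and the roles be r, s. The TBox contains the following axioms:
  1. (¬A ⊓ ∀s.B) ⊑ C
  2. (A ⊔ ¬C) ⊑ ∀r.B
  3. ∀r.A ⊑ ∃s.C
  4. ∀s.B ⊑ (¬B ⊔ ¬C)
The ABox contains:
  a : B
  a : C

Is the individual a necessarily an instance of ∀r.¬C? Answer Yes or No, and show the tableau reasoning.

1. a : ∀r.¬C?  L(a) = {B, C} ∪ {∃r.C}
   open: L(a) ⊇ {B, C, ¬A, ∃r.C, ∃r.¬A, …} (+ ∃-successors) — a ∉ ∀r.¬C possible
2. Hence a : ∀r.¬C: not entailed.

No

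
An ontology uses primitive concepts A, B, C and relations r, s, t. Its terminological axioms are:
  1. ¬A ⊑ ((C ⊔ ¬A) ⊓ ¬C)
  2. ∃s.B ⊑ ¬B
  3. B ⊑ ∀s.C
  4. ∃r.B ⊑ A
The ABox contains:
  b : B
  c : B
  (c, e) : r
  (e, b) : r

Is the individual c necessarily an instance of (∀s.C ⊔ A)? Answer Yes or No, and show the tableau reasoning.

Yes

1. c : (∀s.C ⊔ A)?  L(c) = {B} ∪ {(∃s.¬C ⊓ ¬A)}
   clash {A, ¬A} at c — c ∈ (∀s.C ⊔ A)
2. Hence c : (∀s.C ⊔ A): entailed.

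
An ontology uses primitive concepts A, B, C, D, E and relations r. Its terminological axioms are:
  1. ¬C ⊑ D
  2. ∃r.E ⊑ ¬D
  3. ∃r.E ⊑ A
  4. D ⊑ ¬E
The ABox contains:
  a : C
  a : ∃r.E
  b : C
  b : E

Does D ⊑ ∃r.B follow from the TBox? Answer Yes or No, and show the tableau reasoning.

No

1. D ⊑ ∃r.B  ⇔  (D ⊓ ∀r.¬B) unsat w.r.t. T
   apply at x₀: D⊑¬E
   open: L(x₀) ⊇ {D, ¬E, ∀r.¬B, ∀r.¬E}
2. Hence D ⊑ ∃r.B: not entailed.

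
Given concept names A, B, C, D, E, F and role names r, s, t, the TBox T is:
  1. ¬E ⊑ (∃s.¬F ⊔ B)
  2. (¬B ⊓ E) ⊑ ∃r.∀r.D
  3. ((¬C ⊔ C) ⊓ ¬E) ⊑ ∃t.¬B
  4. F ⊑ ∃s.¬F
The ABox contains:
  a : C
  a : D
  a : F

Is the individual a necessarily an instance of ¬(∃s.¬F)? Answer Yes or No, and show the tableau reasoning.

No

1. a : ¬(∃s.¬F)?  L(a) = {C, D, F} ∪ {∃s.¬F}
   open: L(a) ⊇ {B, C, D, E, F, …} (+ ∃-successors) — a ∉ ¬(∃s.¬F) possible
2. Hence a : ¬(∃s.¬F): not entailed.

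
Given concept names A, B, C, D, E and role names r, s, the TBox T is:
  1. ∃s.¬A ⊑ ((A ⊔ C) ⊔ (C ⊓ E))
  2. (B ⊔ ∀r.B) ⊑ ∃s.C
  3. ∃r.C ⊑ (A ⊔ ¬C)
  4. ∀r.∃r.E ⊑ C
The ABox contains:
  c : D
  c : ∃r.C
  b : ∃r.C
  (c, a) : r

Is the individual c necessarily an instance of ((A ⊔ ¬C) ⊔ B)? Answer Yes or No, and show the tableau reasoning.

1. c : ((A ⊔ ¬C) ⊔ B)?  L(c) = {D, ∃r.C} ∪ {((¬A ⊓ C) ⊓ ¬B)}
   clash {C, ¬C} at c — c ∈ ((A ⊔ ¬C) ⊔ B)
2. Hence c : ((A ⊔ ¬C) ⊔ B): entailed.

Yes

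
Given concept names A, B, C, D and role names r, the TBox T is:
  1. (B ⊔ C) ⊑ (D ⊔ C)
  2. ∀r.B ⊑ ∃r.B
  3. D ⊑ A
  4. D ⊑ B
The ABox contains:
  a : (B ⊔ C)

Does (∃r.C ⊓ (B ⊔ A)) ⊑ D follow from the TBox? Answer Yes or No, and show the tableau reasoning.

No

1. (∃r.C ⊓ (B ⊔ A)) ⊑ D  ⇔  ((∃r.C ⊓ (B ⊔ A)) ⊓ ¬D) unsat w.r.t. T
   open: L(x₀) ⊇ {B, C, ¬D, ∃r.C, ∃r.¬B} (+ ∃-successors)
2. Hence (∃r.C ⊓ (B ⊔ A)) ⊑ D: not entailed.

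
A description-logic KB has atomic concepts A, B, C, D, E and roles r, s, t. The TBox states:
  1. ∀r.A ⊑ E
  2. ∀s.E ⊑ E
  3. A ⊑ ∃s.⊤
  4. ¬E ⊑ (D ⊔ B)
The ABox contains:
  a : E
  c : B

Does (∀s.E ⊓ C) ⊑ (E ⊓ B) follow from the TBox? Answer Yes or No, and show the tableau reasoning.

No

1. (∀s.E ⊓ C) ⊑ (E ⊓ B)  ⇔  ((∀s.E ⊓ C) ⊓ (¬E ⊔ ¬B)) unsat w.r.t. T
   apply at x₀: ∀s.E⊑E
   open: L(x₀) ⊇ {C, E, ¬A, ¬B, ∀s.E}
2. Hence (∀s.E ⊓ C) ⊑ (E ⊓ B): not entailed.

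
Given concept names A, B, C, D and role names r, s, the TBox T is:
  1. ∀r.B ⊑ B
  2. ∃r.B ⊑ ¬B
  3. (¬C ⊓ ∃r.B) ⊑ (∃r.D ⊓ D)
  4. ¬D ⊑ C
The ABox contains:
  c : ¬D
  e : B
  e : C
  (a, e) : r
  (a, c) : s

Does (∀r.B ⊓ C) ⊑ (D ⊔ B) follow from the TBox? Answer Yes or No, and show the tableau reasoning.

1. (∀r.B ⊓ C) ⊑ (D ⊔ B)  ⇔  ((∀r.B ⊓ C) ⊓ (¬D ⊓ ¬B)) unsat w.r.t. T
   all branches close; clash {B, ¬B} at x₀
2. Hence (∀r.B ⊓ C) ⊑ (D ⊔ B): entailed.

Yes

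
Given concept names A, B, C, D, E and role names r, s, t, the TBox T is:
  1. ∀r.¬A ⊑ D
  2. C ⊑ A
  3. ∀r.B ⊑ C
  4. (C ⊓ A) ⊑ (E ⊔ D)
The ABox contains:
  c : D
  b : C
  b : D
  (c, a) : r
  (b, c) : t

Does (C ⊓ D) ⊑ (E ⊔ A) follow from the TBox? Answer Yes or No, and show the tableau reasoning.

1. (C ⊓ D) ⊑ (E ⊔ A)  ⇔  ((C ⊓ D) ⊓ (¬E ⊓ ¬A)) unsat w.r.t. T
   all branches close; clash {A, ¬A} at x₀
2. Hence (C ⊓ D) ⊑ (E ⊔ A): entailed.

Yes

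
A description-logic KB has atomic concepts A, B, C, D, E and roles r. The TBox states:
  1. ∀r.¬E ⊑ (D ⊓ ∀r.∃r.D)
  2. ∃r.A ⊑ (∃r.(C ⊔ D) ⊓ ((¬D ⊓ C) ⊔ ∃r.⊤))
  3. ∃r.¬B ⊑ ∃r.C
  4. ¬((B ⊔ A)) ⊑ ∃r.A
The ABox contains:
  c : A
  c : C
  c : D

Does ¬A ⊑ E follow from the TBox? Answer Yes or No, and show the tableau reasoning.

No

1. ¬A ⊑ E  ⇔  (¬A ⊓ ¬E) unsat w.r.t. T
   open: L(x₀) ⊇ {B, ¬A, ¬E, ∀r.B, ∀r.¬A, …} (+ ∃-successors)
2. Hence ¬A ⊑ E: not entailed.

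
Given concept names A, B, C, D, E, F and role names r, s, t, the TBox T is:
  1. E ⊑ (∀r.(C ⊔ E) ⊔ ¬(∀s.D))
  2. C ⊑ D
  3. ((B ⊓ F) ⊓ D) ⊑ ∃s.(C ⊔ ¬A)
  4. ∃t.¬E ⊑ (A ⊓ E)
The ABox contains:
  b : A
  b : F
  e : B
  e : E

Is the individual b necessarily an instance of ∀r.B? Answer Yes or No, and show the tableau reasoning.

1. b : ∀r.B?  L(b) = {A, F} ∪ {∃r.¬B}
   open: L(b) ⊇ {A, F, ¬B, ¬C, ¬E, …} (+ ∃-successors) — b ∉ ∀r.B possible
2. Hence b : ∀r.B: not entailed.

No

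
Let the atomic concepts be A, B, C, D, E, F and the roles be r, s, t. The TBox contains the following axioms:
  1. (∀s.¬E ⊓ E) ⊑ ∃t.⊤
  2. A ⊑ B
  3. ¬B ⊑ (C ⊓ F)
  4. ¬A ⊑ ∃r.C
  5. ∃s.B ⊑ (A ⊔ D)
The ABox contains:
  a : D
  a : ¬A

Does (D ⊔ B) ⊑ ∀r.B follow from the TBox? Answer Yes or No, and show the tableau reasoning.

1. (D ⊔ B) ⊑ ∀r.B  ⇔  ((D ⊔ B) ⊓ ∃r.¬B) unsat w.r.t. T
   open: L(x₀) ⊇ {A, B, D, ∀s.¬B, ∃r.¬B, …} (+ ∃-successors)
2. Hence (D ⊔ B) ⊑ ∀r.B: not entailed.

No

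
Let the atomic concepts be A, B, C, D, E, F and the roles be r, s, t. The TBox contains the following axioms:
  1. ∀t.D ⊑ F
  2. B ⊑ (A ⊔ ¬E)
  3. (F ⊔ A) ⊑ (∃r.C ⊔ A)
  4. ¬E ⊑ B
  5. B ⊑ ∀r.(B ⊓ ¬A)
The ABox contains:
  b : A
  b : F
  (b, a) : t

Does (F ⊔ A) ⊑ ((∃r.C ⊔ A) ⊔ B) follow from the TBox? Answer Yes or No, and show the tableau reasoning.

Yes

1. (F ⊔ A) ⊑ ((∃r.C ⊔ A) ⊔ B)  ⇔  ((F ⊔ A) ⊓ ((∀r.¬C ⊓ ¬A) ⊓ ¬B)) unsat w.r.t. T
   all branches close; clash {B, ¬B} at x₀
2. Hence (F ⊔ A) ⊑ ((∃r.C ⊔ A) ⊔ B): entailed.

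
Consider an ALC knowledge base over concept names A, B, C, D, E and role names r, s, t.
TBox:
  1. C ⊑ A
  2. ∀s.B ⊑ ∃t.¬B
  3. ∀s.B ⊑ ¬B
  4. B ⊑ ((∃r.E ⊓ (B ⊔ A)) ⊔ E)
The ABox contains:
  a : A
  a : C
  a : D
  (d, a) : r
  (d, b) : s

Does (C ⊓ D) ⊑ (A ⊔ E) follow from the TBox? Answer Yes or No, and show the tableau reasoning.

Yes

1. (C ⊓ D) ⊑ (A ⊔ E)  ⇔  ((C ⊓ D) ⊓ (¬A ⊓ ¬E)) unsat w.r.t. T
   all branches close; clash {A, ¬A} at x₀
2. Hence (C ⊓ D) ⊑ (A ⊔ E): entailed.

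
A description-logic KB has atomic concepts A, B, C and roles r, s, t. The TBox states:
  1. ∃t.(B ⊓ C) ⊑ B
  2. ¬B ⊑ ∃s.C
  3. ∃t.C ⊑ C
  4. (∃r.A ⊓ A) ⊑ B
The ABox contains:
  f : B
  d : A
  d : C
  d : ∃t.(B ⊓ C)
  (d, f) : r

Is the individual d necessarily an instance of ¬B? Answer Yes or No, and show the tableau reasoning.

No

1. d : ¬B?  L(d) = {A, C, ∃t.(B ⊓ C)} ∪ {B}
   open: L(d) ⊇ {A, B, C, ∃t.(B ⊓ C)} (+ ∃-successors) — d ∉ ¬B possible
2. Hence d : ¬B: not entailed.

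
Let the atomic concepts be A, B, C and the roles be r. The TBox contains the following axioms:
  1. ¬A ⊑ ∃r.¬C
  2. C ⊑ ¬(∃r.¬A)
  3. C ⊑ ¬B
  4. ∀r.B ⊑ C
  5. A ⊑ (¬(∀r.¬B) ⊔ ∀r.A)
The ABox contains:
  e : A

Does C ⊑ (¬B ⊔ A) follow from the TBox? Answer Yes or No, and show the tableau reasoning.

Yes

1. C ⊑ (¬B ⊔ A)  ⇔  (C ⊓ (B ⊓ ¬A)) unsat w.r.t. T
   all branches close; clash {B, ¬B} at x₀
2. Hence C ⊑ (¬B ⊔ A): entailed.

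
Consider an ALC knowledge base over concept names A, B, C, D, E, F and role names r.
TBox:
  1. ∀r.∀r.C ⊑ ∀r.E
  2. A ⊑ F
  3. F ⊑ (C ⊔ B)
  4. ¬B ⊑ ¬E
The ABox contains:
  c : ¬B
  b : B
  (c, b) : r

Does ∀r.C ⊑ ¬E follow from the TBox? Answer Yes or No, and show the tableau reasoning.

1. ∀r.C ⊑ ¬E  ⇔  (∀r.C ⊓ E) unsat w.r.t. T
   open: L(x₀) ⊇ {B, E, ¬A, ¬F, ∀r.C, …} (+ ∃-successors)
2. Hence ∀r.C ⊑ ¬E: not entailed.

No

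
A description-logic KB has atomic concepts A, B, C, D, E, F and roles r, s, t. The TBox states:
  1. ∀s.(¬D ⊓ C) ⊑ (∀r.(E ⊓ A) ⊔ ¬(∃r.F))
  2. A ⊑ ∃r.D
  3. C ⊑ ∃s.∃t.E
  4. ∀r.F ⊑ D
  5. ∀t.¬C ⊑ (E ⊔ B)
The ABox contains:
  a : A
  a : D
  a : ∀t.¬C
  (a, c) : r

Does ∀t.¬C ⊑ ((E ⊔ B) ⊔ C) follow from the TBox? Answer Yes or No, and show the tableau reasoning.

1. ∀t.¬C ⊑ ((E ⊔ B) ⊔ C)  ⇔  (∀t.¬C ⊓ ((¬E ⊓ ¬B) ⊓ ¬C)) unsat w.r.t. T
   all branches close; clash {B, ¬B} at x₀
2. Hence ∀t.¬C ⊑ ((E ⊔ B) ⊔ C): entailed.

Yes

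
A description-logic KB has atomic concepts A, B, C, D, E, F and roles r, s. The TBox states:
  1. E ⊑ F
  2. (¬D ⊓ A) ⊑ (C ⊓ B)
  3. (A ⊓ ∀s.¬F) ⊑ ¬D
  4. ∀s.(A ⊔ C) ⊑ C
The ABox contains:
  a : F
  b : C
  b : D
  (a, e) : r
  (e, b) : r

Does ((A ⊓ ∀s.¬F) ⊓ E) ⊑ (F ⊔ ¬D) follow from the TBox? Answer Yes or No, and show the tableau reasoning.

Yes

1. ((A ⊓ ∀s.¬F) ⊓ E) ⊑ (F ⊔ ¬D)  ⇔  (((A ⊓ ∀s.¬F) ⊓ E) ⊓ (¬F ⊓ D)) unsat w.r.t. T
   all branches close; clash {F, ¬F} at x₀
2. Hence ((A ⊓ ∀s.¬F) ⊓ E) ⊑ (F ⊔ ¬D): entailed.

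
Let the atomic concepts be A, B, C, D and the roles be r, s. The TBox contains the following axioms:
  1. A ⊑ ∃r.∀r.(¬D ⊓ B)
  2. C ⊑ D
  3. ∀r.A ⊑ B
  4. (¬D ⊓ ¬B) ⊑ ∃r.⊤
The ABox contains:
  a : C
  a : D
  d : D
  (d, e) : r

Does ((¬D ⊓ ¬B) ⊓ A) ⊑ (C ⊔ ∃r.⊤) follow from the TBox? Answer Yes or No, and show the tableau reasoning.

1. ((¬D ⊓ ¬B) ⊓ A) ⊑ (C ⊔ ∃r.⊤)  ⇔  (((¬D ⊓ ¬B) ⊓ A) ⊓ (¬C ⊓ ∀r.⊥)) unsat w.r.t. T
   all branches close; clash {B, ¬B} at x₀
2. Hence ((¬D ⊓ ¬B) ⊓ A) ⊑ (C ⊔ ∃r.⊤): entailed.

Yes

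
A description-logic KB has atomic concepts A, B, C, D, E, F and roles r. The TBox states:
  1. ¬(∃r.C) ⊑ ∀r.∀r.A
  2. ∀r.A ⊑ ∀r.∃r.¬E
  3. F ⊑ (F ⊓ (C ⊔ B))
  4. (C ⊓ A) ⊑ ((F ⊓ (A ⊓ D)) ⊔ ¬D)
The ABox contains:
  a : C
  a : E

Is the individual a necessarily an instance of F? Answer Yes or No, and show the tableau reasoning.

No

1. a : F?  L(a) = {C, E} ∪ {¬F}
   open: L(a) ⊇ {C, E, ¬A, ¬F, ∃r.C, …} (+ ∃-successors) — a ∉ F possible
2. Hence a : F: not entailed.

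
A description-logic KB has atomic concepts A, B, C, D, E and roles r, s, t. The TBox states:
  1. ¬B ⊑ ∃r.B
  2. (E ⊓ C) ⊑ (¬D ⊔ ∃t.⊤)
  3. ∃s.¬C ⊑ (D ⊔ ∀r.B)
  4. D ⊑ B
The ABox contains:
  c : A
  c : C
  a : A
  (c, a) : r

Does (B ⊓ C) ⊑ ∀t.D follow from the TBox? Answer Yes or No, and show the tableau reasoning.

No

1. (B ⊓ C) ⊑ ∀t.D  ⇔  ((B ⊓ C) ⊓ ∃t.¬D) unsat w.r.t. T
   open: L(x₀) ⊇ {B, C, ¬E, ∀s.C, ∃t.¬D} (+ ∃-successors)
2. Hence (B ⊓ C) ⊑ ∀t.D: not entailed.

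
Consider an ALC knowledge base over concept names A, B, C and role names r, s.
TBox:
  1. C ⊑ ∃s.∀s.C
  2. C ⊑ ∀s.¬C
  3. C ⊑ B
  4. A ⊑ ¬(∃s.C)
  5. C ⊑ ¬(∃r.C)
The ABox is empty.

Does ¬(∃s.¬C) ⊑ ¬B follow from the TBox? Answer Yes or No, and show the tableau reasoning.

1. ¬(∃s.¬C) ⊑ ¬B  ⇔  (∀s.C ⊓ B) unsat w.r.t. T
   open: L(x₀) ⊇ {B, ¬A, ¬C, ∀s.C}
2. Hence ¬(∃s.¬C) ⊑ ¬B: not entailed.

No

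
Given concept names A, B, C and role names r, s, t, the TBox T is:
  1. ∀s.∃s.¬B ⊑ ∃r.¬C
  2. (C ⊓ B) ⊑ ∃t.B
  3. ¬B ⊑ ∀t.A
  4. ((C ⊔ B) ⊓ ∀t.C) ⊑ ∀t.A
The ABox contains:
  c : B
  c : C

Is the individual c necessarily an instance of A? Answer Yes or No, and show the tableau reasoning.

1. c : A?  L(c) = {B, C} ∪ {¬A}
   open: L(c) ⊇ {B, C, ¬A, ∃s.∀s.B, ∃t.B, …} (+ ∃-successors) — c ∉ A possible
2. Hence c : A: not entailed.

No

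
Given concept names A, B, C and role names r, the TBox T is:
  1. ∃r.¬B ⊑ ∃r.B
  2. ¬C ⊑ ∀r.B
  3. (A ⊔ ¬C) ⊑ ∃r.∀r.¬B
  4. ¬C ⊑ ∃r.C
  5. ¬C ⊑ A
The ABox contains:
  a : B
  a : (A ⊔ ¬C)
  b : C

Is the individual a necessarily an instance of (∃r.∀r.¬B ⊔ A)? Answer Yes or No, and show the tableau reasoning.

1. a : (∃r.∀r.¬B ⊔ A)?  L(a) = {B, (A ⊔ ¬C)} ∪ {(∀r.∃r.B ⊓ ¬A)}
   clash {A, ¬A} at a — a ∈ (∃r.∀r.¬B ⊔ A)
2. Hence a : (∃r.∀r.¬B ⊔ A): entailed.

Yes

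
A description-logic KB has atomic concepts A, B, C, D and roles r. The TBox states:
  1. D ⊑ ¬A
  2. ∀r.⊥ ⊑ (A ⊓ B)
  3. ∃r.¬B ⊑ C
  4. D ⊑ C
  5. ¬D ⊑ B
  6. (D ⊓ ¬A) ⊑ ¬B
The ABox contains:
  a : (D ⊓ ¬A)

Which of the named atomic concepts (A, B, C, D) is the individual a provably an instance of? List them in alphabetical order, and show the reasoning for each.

{C, D}

1. a : A?  L(a) = {(D ⊓ ¬A)} ∪ {¬A}
   apply at a: D⊑C; (D ⊓ ¬A)⊑¬B
   open: L(a) ⊇ {C, D, ¬A, ¬B, ∃r.⊤} (+ ∃-successors) — a ∉ A possible
2. a : B?  L(a) = {(D ⊓ ¬A)} ∪ {¬B}
   apply at a: D⊑C
   open: L(a) ⊇ {C, D, ¬A, ¬B, ∃r.⊤} (+ ∃-successors) — a ∉ B possible
3. a : C?  L(a) = {(D ⊓ ¬A)} ∪ {¬C}
   clash {C, ¬C} at a — a ∈ C
4. a : D?  L(a) = {(D ⊓ ¬A)} ∪ {¬D}
   clash {D, ¬D} at a — a ∈ D
5. Entailed for a: {C, D}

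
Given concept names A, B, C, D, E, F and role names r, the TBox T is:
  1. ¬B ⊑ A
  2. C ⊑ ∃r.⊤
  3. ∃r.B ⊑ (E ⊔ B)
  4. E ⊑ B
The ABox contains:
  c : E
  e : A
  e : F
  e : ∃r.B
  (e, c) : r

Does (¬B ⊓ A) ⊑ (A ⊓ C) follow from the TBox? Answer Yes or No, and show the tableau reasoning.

No

1. (¬B ⊓ A) ⊑ (A ⊓ C)  ⇔  ((¬B ⊓ A) ⊓ (¬A ⊔ ¬C)) unsat w.r.t. T
   open: L(x₀) ⊇ {A, ¬B, ¬C, ¬E, ∀r.¬B}
2. Hence (¬B ⊓ A) ⊑ (A ⊓ C): not entailed.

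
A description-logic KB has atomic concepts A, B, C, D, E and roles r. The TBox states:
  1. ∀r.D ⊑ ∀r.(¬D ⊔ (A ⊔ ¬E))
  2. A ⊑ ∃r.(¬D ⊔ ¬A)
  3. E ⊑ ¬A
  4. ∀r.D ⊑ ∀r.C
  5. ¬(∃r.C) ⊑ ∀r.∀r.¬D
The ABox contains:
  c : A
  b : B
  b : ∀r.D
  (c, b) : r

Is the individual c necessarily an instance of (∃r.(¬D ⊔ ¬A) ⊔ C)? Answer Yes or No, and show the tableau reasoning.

1. c : (∃r.(¬D ⊔ ¬A) ⊔ C)?  L(c) = {A} ∪ {(∀r.(D ⊓ A) ⊓ ¬C)}
   clash {A, ¬A} at c — c ∈ (∃r.(¬D ⊔ ¬A) ⊔ C)
2. Hence c : (∃r.(¬D ⊔ ¬A) ⊔ C): entailed.

Yes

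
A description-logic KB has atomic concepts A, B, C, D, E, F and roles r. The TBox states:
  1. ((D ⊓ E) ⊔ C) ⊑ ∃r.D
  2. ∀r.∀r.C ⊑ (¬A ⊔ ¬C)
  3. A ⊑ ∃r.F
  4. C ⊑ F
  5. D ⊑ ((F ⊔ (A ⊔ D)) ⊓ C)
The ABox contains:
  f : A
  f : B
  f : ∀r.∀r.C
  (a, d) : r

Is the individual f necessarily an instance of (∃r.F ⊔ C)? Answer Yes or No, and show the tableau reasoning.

1. f : (∃r.F ⊔ C)?  L(f) = {A, B, ∀r.∀r.C} ∪ {(∀r.¬F ⊓ ¬C)}
   clash {C, ¬C} at f — f ∈ (∃r.F ⊔ C)
2. Hence f : (∃r.F ⊔ C): entailed.

Yes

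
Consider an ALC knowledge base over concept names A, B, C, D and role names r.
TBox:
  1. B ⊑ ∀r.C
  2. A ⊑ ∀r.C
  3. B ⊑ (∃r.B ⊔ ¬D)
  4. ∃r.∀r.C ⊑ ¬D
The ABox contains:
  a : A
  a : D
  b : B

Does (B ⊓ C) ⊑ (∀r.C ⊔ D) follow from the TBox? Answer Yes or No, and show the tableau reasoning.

Yes

1. (B ⊓ C) ⊑ (∀r.C ⊔ D)  ⇔  ((B ⊓ C) ⊓ (∃r.¬C ⊓ ¬D)) unsat w.r.t. T
   all branches close; clash {C, ¬C} at an ∃-successor
2. Hence (B ⊓ C) ⊑ (∀r.C ⊔ D): entailed.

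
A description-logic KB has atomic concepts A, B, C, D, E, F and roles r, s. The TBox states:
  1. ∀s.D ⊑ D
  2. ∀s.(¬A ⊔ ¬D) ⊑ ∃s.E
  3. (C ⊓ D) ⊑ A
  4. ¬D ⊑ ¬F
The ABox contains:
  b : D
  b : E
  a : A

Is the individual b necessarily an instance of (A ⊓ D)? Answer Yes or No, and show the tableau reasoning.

No

1. b : (A ⊓ D)?  L(b) = {D, E} ∪ {(¬A ⊔ ¬D)}
   open: L(b) ⊇ {D, E, ¬A, ¬C, ∃s.(A ⊓ D)} (+ ∃-successors) — b ∉ (A ⊓ D) possible
2. Hence b : (A ⊓ D): not entailed.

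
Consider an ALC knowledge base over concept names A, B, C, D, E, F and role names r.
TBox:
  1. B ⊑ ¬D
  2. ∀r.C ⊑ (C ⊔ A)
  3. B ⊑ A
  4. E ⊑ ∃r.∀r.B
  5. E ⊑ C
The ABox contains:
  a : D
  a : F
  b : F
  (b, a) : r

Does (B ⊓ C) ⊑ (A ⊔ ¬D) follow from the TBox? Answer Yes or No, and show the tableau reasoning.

Yes

1. (B ⊓ C) ⊑ (A ⊔ ¬D)  ⇔  ((B ⊓ C) ⊓ (¬A ⊓ D)) unsat w.r.t. T
   all branches close; clash {A, ¬A} at x₀
2. Hence (B ⊓ C) ⊑ (A ⊔ ¬D): entailed.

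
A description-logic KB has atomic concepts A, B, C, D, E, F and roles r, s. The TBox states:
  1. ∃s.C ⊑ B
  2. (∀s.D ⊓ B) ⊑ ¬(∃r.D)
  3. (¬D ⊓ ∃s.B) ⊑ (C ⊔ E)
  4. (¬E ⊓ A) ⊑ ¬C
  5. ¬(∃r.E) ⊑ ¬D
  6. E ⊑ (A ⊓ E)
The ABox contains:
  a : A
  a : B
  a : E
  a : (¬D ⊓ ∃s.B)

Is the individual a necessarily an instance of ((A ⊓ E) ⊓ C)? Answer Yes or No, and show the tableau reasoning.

No

1. a : ((A ⊓ E) ⊓ C)?  L(a) = {A, B, E, (¬D ⊓ ∃s.B)} ∪ {((¬A ⊔ ¬E) ⊔ ¬C)}
   apply at a: (¬D ⊓ ∃s.B)⊑(C ⊔ E); E⊑(A ⊓ E)
   open: L(a) ⊇ {A, B, E, ¬C, ¬D, …} (+ ∃-successors) — a ∉ ((A ⊓ E) ⊓ C) possible
2. Hence a : ((A ⊓ E) ⊓ C): not entailed.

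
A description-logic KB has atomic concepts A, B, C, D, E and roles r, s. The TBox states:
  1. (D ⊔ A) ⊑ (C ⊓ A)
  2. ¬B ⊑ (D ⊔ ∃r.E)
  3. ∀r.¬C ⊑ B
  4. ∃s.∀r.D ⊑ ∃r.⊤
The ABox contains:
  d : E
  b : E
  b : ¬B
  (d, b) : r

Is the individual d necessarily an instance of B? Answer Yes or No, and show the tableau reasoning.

1. d : B?  L(d) = {E} ∪ {¬B}
   apply at d: ¬B⊑(D ⊔ ∃r.E)
   open: L(d) ⊇ {E, ¬A, ¬B, ¬D, ∀s.∃r.¬D, …} (+ ∃-successors) — d ∉ B possible
2. Hence d : B: not entailed.

No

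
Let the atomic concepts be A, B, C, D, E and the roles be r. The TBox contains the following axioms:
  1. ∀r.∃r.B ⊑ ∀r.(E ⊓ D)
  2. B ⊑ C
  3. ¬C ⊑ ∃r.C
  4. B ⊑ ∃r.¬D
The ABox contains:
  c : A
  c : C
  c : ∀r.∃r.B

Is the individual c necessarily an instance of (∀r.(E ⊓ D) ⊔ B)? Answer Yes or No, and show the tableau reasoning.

Yes

1. c : (∀r.(E ⊓ D) ⊔ B)?  L(c) = {A, C, ∀r.∃r.B} ∪ {(∃r.(¬E ⊔ ¬D) ⊓ ¬B)}
   clash {D, ¬D} at an ∃-successor — c ∈ (∀r.(E ⊓ D) ⊔ B)
2. Hence c : (∀r.(E ⊓ D) ⊔ B): entailed.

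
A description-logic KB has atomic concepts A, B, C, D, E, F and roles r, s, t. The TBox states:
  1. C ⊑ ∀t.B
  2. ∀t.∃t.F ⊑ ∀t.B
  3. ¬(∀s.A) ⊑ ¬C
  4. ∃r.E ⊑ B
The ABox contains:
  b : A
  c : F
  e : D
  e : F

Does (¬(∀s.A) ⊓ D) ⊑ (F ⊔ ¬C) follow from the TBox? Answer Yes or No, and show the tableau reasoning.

Yes

1. (¬(∀s.A) ⊓ D) ⊑ (F ⊔ ¬C)  ⇔  ((∃s.¬A ⊓ D) ⊓ (¬F ⊓ C)) unsat w.r.t. T
   all branches close; clash {C, ¬C} at x₀
2. Hence (¬(∀s.A) ⊓ D) ⊑ (F ⊔ ¬C): entailed.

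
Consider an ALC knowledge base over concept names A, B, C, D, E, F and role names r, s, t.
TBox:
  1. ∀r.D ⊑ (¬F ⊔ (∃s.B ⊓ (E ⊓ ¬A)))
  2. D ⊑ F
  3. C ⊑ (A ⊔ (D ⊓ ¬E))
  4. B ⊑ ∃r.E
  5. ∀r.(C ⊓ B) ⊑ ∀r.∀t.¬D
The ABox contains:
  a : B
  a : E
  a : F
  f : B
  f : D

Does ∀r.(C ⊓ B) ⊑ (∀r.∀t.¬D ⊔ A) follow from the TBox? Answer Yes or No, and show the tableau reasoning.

Yes

1. ∀r.(C ⊓ B) ⊑ (∀r.∀t.¬D ⊔ A)  ⇔  (∀r.(C ⊓ B) ⊓ (∃r.∃t.D ⊓ ¬A)) unsat w.r.t. T
   all branches close; clash {E, ¬E} at x₀
2. Hence ∀r.(C ⊓ B) ⊑ (∀r.∀t.¬D ⊔ A): entailed.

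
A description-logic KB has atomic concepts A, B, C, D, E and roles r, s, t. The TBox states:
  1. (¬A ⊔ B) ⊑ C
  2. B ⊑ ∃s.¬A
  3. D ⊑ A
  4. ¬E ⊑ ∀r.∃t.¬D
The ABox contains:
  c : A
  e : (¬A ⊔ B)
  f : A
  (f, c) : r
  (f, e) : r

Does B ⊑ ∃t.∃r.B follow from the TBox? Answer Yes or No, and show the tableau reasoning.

1. B ⊑ ∃t.∃r.B  ⇔  (B ⊓ ∀t.∀r.¬B) unsat w.r.t. T
   apply at x₀: B⊑∃s.¬A
   open: L(x₀) ⊇ {B, C, E, ¬D, ∀t.∀r.¬B, …} (+ ∃-successors)
2. Hence B ⊑ ∃t.∃r.B: not entailed.

No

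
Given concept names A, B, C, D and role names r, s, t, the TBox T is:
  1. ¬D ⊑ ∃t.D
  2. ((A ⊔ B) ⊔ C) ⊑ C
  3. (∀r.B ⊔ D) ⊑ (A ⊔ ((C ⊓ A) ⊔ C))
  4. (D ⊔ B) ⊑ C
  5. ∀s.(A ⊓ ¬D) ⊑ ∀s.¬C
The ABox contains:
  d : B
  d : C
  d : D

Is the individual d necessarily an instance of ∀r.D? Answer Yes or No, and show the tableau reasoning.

No

1. d : ∀r.D?  L(d) = {B, C, D} ∪ {∃r.¬D}
   open: L(d) ⊇ {A, B, C, D, ∃r.¬D, …} (+ ∃-successors) — d ∉ ∀r.D possible
2. Hence d : ∀r.D: not entailed.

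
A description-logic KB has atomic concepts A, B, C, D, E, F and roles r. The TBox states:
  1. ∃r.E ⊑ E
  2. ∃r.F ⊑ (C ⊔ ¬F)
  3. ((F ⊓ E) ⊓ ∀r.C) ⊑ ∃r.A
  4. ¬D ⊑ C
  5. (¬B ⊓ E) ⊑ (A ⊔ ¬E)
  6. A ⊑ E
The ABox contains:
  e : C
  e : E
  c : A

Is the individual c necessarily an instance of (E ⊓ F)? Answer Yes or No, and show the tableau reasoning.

1. c : (E ⊓ F)?  L(c) = {A} ∪ {(¬E ⊔ ¬F)}
   apply at c: A⊑E
   open: L(c) ⊇ {A, B, D, E, ¬F, …} — c ∉ (E ⊓ F) possible
2. Hence c : (E ⊓ F): not entailed.

No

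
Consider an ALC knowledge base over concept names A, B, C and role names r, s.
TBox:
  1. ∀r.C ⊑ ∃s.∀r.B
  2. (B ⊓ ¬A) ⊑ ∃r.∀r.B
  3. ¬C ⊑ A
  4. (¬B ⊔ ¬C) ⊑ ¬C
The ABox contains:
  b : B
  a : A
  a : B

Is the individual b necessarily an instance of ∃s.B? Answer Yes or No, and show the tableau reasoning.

No

1. b : ∃s.B?  L(b) = {B} ∪ {∀s.¬B}
   open: L(b) ⊇ {A, B, C, ∀s.¬B, ∃r.¬C} (+ ∃-successors) — b ∉ ∃s.B possible
2. Hence b : ∃s.B: not entailed.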